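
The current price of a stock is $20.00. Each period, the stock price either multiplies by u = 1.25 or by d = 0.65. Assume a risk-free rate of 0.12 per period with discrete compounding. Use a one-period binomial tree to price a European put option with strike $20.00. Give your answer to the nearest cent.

Risk-neutral probability p = (1 + 0.12 − 0.65)/(1.25 − 0.65) = 0.4700/0.6000 = 0.7833
Terminal stock prices: S_u = 25, S_d = 13
Terminal payoffs (K − S): max(-5, 0) = 0, max(7, 0) = 7
Node 0 (S = 20): V_0 = 1/1.12·[0.7833·0.0000 + 0.2167·7.0000] = 1.3542

$1.35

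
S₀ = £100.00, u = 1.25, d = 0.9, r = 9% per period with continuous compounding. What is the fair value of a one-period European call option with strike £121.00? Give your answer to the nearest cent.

£2.03

Risk-neutral probability p = (e^0.09 − 0.9)/(1.25 − 0.9) = 0.1942/0.3500 = 0.5548
Terminal stock prices: S_u = 125, S_d = 90
Terminal payoffs (S − K): max(4, 0) = 4, max(-31, 0) = 0
Node 0 (S = 100): V_0 = e^(−0.09)·[0.5548·4.0000 + 0.4452·0.0000] = 2.0281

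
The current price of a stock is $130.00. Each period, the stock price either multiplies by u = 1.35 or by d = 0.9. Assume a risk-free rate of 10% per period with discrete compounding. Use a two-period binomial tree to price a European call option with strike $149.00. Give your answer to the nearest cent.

Risk-neutral probability p = (1 + 0.1 − 0.9)/(1.35 − 0.9) = 0.2000/0.4500 = 0.4444
Terminal stock prices: S_uu = 236.9, S_ud = 158, S_dd = 105.3
Terminal payoffs (S − K): max(87.93, 0) = 87.93, max(8.95, 0) = 8.95, max(-43.7, 0) = 0
Node u (S = 175.5): V_u = 1/1.1·[0.4444·87.9250 + 0.5556·8.9500] = 40.0455
Node d (S = 117): V_d = 1/1.1·[0.4444·8.9500 + 0.5556·0.0000] = 3.6162
Node 0 (S = 130): V_0 = 1/1.1·[0.4444·40.0455 + 0.5556·3.6162] = 18.0063

$18.01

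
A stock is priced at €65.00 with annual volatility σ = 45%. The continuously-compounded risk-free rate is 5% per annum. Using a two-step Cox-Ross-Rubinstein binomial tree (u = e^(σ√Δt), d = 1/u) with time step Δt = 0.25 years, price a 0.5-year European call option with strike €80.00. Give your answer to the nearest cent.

CRR parameters: u = e^(σ√Δt) = e^(0.45·√0.25) = 1.2523, d = 1/u = 0.7985
Per-period rate: rΔt = 0.05·0.25 = 0.0125, so R = e^0.0125 = 1.0126
Risk-neutral probability p = (e^0.0125 − 0.7985)/(1.2523 − 0.7985) = 0.2141/0.4538 = 0.4717
Terminal stock prices: S_uu = 101.9, S_ud = 65, S_dd = 41.45
Terminal payoffs (S − K): max(21.94, 0) = 21.94, max(-15, 0) = 0, max(-38.55, 0) = 0
Node u (S = 81.4): V_u = e^(−0.0125)·[0.4717·21.9403 + 0.5283·0.0000] = 10.2208
Node d (S = 51.9): V_d = e^(−0.0125)·[0.4717·0.0000 + 0.5283·0.0000] = 0.0000
Node 0 (S = 65): V_0 = e^(−0.0125)·[0.4717·10.2208 + 0.5283·0.0000] = 4.7613

€4.76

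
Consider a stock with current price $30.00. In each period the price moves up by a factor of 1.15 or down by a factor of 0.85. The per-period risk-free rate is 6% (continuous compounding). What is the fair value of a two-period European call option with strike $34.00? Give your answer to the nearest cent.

$2.51

Risk-neutral probability p = (e^0.06 − 0.85)/(1.15 − 0.85) = 0.2118/0.3000 = 0.7061
Terminal stock prices: S_uu = 39.67, S_ud = 29.32, S_dd = 21.67
Terminal payoffs (S − K): max(5.675, 0) = 5.675, max(-4.675, 0) = 0, max(-12.33, 0) = 0
Node u (S = 34.5): V_u = e^(−0.06)·[0.7061·5.6750 + 0.2939·0.0000] = 3.7739
Node d (S = 25.5): V_d = e^(−0.06)·[0.7061·0.0000 + 0.2939·0.0000] = 0.0000
Node 0 (S = 30): V_0 = e^(−0.06)·[0.7061·3.7739 + 0.2939·0.0000] = 2.5096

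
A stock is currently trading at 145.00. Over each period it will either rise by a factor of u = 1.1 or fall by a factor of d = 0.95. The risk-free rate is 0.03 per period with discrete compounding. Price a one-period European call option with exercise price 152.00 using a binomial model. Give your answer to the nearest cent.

3.88

Risk-neutral probability p = (1 + 0.03 − 0.95)/(1.1 − 0.95) = 0.0800/0.1500 = 0.5333
Terminal stock prices: S_u = 159.5, S_d = 137.8
Terminal payoffs (S − K): max(7.5, 0) = 7.5, max(-14.25, 0) = 0
Node 0 (S = 145): V_0 = 1/1.03·[0.5333·7.5000 + 0.4667·0.0000] = 3.8835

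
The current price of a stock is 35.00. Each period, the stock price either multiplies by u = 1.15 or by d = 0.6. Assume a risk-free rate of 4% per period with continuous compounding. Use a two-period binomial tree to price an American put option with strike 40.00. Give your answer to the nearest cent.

5.95

Risk-neutral probability p = (e^0.04 − 0.6)/(1.15 − 0.6) = 0.4408/0.5500 = 0.8015
Terminal stock prices: S_uu = 46.29, S_ud = 24.15, S_dd = 12.6
Terminal payoffs (K − S): max(-6.287, 0) = 0, max(15.85, 0) = 15.85, max(27.4, 0) = 27.4
Node u (S = 40.25): continuation = e^(−0.04)·[0.8015·0.0000 + 0.1985·15.8500] = 3.0233; exercise value = 0.0000 ≤ continuation, so V_u = 3.0233
Node d (S = 21): continuation = e^(−0.04)·[0.8015·15.8500 + 0.1985·27.4000] = 17.4316; exercise value = 19.0000 > continuation, so V_d = 19.0000 (exercise)
Node 0 (S = 35): continuation = e^(−0.04)·[0.8015·3.0233 + 0.1985·19.0000] = 5.9521; exercise value = 5.0000 ≤ continuation, so V_0 = 5.9521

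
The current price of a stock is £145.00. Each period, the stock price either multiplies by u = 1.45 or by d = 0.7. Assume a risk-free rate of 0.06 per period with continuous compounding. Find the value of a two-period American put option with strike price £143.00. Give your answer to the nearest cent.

£20.23

Risk-neutral probability p = (e^0.06 − 0.7)/(1.45 − 0.7) = 0.3618/0.7500 = 0.4824
Terminal stock prices: S_uu = 304.9, S_ud = 147.2, S_dd = 71.05
Terminal payoffs (K − S): max(-161.9, 0) = 0, max(-4.175, 0) = 0, max(71.95, 0) = 71.95
Node u (S = 210.2): continuation = e^(−0.06)·[0.4824·0.0000 + 0.5176·0.0000] = 0.0000; exercise value = 0.0000 ≤ continuation, so V_u = 0.0000
Node d (S = 101.5): continuation = e^(−0.06)·[0.4824·0.0000 + 0.5176·71.9500] = 35.0693; exercise value = 41.5000 > continuation, so V_d = 41.5000 (exercise)
Node 0 (S = 145): continuation = e^(−0.06)·[0.4824·0.0000 + 0.5176·41.5000] = 20.2276; exercise value = 0.0000 ≤ continuation, so V_0 = 20.2276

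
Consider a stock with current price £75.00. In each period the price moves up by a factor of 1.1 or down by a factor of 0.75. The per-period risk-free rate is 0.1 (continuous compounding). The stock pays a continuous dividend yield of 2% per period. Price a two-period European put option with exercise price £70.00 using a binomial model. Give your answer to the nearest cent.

£0.66

Per-period risk-free factor R = e^0.1 = 1.1052; dividend-adjusted growth = e^(0.1−0.02) = 1.0833.
Risk-neutral probability p = (1.0833 − 0.75)/(1.1 − 0.75) = 0.3333/0.3500 = 0.9522
Terminal stock prices: S_uu = 90.75, S_ud = 61.88, S_dd = 42.19
Terminal payoffs (K − S): max(-20.75, 0) = 0, max(8.125, 0) = 8.125, max(27.81, 0) = 27.81
Node u (S = 82.5): V_u = e^(−0.1)·[0.9522·0.0000 + 0.0478·8.1250] = 0.3511
Node d (S = 56.25): V_d = e^(−0.1)·[0.9522·8.1250 + 0.0478·27.8125] = 8.2024
Node 0 (S = 75): V_0 = e^(−0.1)·[0.9522·0.3511 + 0.0478·8.2024] = 0.6569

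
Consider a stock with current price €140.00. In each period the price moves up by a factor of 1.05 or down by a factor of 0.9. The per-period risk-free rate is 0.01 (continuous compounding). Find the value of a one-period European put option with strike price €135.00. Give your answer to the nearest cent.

Risk-neutral probability p = (e^0.01 − 0.9)/(1.05 − 0.9) = 0.1101/0.1500 = 0.7337
Terminal stock prices: S_u = 147, S_d = 126
Terminal payoffs (K − S): max(-12, 0) = 0, max(9, 0) = 9
Node 0 (S = 140): V_0 = e^(−0.01)·[0.7337·0.0000 + 0.2663·9.0000] = 2.3731

€2.37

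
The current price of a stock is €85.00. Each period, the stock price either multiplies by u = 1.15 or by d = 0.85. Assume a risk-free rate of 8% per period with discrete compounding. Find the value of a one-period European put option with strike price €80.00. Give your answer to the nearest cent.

Risk-neutral probability p = (1 + 0.08 − 0.85)/(1.15 − 0.85) = 0.2300/0.3000 = 0.7667
Terminal stock prices: S_u = 97.75, S_d = 72.25
Terminal payoffs (K − S): max(-17.75, 0) = 0, max(7.75, 0) = 7.75
Node 0 (S = 85): V_0 = 1/1.08·[0.7667·0.0000 + 0.2333·7.7500] = 1.6744

€1.67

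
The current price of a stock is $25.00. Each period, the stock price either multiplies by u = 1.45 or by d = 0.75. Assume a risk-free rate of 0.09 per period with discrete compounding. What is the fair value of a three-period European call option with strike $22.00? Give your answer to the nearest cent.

Risk-neutral probability p = (1 + 0.09 − 0.75)/(1.45 − 0.75) = 0.3400/0.7000 = 0.4857
Terminal stock prices: S_uuu = 76.22, S_uud = 39.42, S_udd = 20.39, S_ddd = 10.55
Terminal payoffs (S − K): max(54.22, 0) = 54.22, max(17.42, 0) = 17.42, max(-1.609, 0) = 0, max(-11.45, 0) = 0
Node uu (S = 52.56): V_uu = 1/1.09·[0.4857·54.2156 + 0.5143·17.4219] = 32.3790
Node ud (S = 27.19): V_ud = 1/1.09·[0.4857·17.4219 + 0.5143·0.0000] = 7.7634
Node dd (S = 14.06): V_dd = 1/1.09·[0.4857·0.0000 + 0.5143·0.0000] = 0.0000
Node u (S = 36.25): V_u = 1/1.09·[0.4857·32.3790 + 0.5143·7.7634] = 18.0913
Node d (S = 18.75): V_d = 1/1.09·[0.4857·7.7634 + 0.5143·0.0000] = 3.4594
Node 0 (S = 25): V_0 = 1/1.09·[0.4857·18.0913 + 0.5143·3.4594] = 9.6939

$9.69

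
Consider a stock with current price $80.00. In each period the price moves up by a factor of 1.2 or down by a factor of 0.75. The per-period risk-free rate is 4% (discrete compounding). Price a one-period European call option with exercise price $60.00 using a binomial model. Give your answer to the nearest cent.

Risk-neutral probability p = (1 + 0.04 − 0.75)/(1.2 − 0.75) = 0.2900/0.4500 = 0.6444
Terminal stock prices: S_u = 96, S_d = 60
Terminal payoffs (S − K): max(36, 0) = 36, max(0, 0) = 0
Node 0 (S = 80): V_0 = 1/1.04·[0.6444·36.0000 + 0.3556·0.0000] = 22.3077

$22.31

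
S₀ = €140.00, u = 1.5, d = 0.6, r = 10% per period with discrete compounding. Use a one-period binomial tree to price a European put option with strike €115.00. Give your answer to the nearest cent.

€12.53

Risk-neutral probability p = (1 + 0.1 − 0.6)/(1.5 − 0.6) = 0.5000/0.9000 = 0.5556
Terminal stock prices: S_u = 210, S_d = 84
Terminal payoffs (K − S): max(-95, 0) = 0, max(31, 0) = 31
Node 0 (S = 140): V_0 = 1/1.1·[0.5556·0.0000 + 0.4444·31.0000] = 12.5253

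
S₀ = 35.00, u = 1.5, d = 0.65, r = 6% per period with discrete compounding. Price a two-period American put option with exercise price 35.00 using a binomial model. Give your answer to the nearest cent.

Risk-neutral probability p = (1 + 0.06 − 0.65)/(1.5 − 0.65) = 0.4100/0.8500 = 0.4824
Terminal stock prices: S_uu = 78.75, S_ud = 34.12, S_dd = 14.79
Terminal payoffs (K − S): max(-43.75, 0) = 0, max(0.875, 0) = 0.875, max(20.21, 0) = 20.21
Node u (S = 52.5): continuation = 1/1.06·[0.4824·0.0000 + 0.5176·0.8750] = 0.4273; exercise value = 0.0000 ≤ continuation, so V_u = 0.4273
Node d (S = 22.75): continuation = 1/1.06·[0.4824·0.8750 + 0.5176·20.2125] = 10.2689; exercise value = 12.2500 > continuation, so V_d = 12.2500 (exercise)
Node 0 (S = 35): continuation = 1/1.06·[0.4824·0.4273 + 0.5176·12.2500] = 6.1767; exercise value = 0.0000 ≤ continuation, so V_0 = 6.1767

6.18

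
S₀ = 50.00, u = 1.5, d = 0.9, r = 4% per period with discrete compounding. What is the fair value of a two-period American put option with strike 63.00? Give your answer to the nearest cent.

13.27

Risk-neutral probability p = (1 + 0.04 − 0.9)/(1.5 − 0.9) = 0.1400/0.6000 = 0.2333
Terminal stock prices: S_uu = 112.5, S_ud = 67.5, S_dd = 40.5
Terminal payoffs (K − S): max(-49.5, 0) = 0, max(-4.5, 0) = 0, max(22.5, 0) = 22.5
Node u (S = 75): continuation = 1/1.04·[0.2333·0.0000 + 0.7667·0.0000] = 0.0000; exercise value = 0.0000 ≤ continuation, so V_u = 0.0000
Node d (S = 45): continuation = 1/1.04·[0.2333·0.0000 + 0.7667·22.5000] = 16.5865; exercise value = 18.0000 > continuation, so V_d = 18.0000 (exercise)
Node 0 (S = 50): continuation = 1/1.04·[0.2333·0.0000 + 0.7667·18.0000] = 13.2692; exercise value = 13.0000 ≤ continuation, so V_0 = 13.2692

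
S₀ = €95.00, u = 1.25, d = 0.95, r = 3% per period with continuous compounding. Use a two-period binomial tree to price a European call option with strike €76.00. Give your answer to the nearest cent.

€23.43

Risk-neutral probability p = (e^0.03 − 0.95)/(1.25 − 0.95) = 0.0805/0.3000 = 0.2682
Terminal stock prices: S_uu = 148.4, S_ud = 112.8, S_dd = 85.74
Terminal payoffs (S − K): max(72.44, 0) = 72.44, max(36.81, 0) = 36.81, max(9.737, 0) = 9.737
Node u (S = 118.8): V_u = e^(−0.03)·[0.2682·72.4375 + 0.7318·36.8125] = 44.9961
Node d (S = 90.25): V_d = e^(−0.03)·[0.2682·36.8125 + 0.7318·9.7375] = 16.4961
Node 0 (S = 95): V_0 = e^(−0.03)·[0.2682·44.9961 + 0.7318·16.4961] = 23.4259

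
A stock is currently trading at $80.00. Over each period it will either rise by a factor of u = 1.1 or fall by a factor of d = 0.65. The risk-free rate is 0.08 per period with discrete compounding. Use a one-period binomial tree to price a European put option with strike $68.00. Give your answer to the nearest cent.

$0.66

Risk-neutral probability p = (1 + 0.08 − 0.65)/(1.1 − 0.65) = 0.4300/0.4500 = 0.9556
Terminal stock prices: S_u = 88, S_d = 52
Terminal payoffs (K − S): max(-20, 0) = 0, max(16, 0) = 16
Node 0 (S = 80): V_0 = 1/1.08·[0.9556·0.0000 + 0.0444·16.0000] = 0.6584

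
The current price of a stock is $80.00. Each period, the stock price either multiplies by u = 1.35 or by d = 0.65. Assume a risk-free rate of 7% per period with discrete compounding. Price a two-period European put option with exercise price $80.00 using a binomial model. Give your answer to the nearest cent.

Risk-neutral probability p = (1 + 0.07 − 0.65)/(1.35 − 0.65) = 0.4200/0.7000 = 0.6000
Terminal stock prices: S_uu = 145.8, S_ud = 70.2, S_dd = 33.8
Terminal payoffs (K − S): max(-65.8, 0) = 0, max(9.8, 0) = 9.8, max(46.2, 0) = 46.2
Node u (S = 108): V_u = 1/1.07·[0.6000·0.0000 + 0.4000·9.8000] = 3.6636
Node d (S = 52): V_d = 1/1.07·[0.6000·9.8000 + 0.4000·46.2000] = 22.7664
Node 0 (S = 80): V_0 = 1/1.07·[0.6000·3.6636 + 0.4000·22.7664] = 10.5651

$10.57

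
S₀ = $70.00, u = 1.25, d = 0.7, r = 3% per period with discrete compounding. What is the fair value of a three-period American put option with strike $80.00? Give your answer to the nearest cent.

$16.73

Risk-neutral probability p = (1 + 0.03 − 0.7)/(1.25 − 0.7) = 0.3300/0.5500 = 0.6000
Terminal stock prices: S_uuu = 136.7, S_uud = 76.56, S_udd = 42.87, S_ddd = 24.01
Terminal payoffs (K − S): max(-56.72, 0) = 0, max(3.438, 0) = 3.438, max(37.13, 0) = 37.13, max(55.99, 0) = 55.99
Node uu (S = 109.4): continuation = 1/1.03·[0.6000·0.0000 + 0.4000·3.4375] = 1.3350; exercise value = 0.0000 ≤ continuation, so V_uu = 1.3350
Node ud (S = 61.25): continuation = 1/1.03·[0.6000·3.4375 + 0.4000·37.1250] = 16.4199; exercise value = 18.7500 > continuation, so V_ud = 18.7500 (exercise)
Node dd (S = 34.3): continuation = 1/1.03·[0.6000·37.1250 + 0.4000·55.9900] = 43.3699; exercise value = 45.7000 > continuation, so V_dd = 45.7000 (exercise)
Node u (S = 87.5): continuation = 1/1.03·[0.6000·1.3350 + 0.4000·18.7500] = 8.0592; exercise value = 0.0000 ≤ continuation, so V_u = 8.0592
Node d (S = 49): continuation = 1/1.03·[0.6000·18.7500 + 0.4000·45.7000] = 28.6699; exercise value = 31.0000 > continuation, so V_d = 31.0000 (exercise)
Node 0 (S = 70): continuation = 1/1.03·[0.6000·8.0592 + 0.4000·31.0000] = 16.7335; exercise value = 10.0000 ≤ continuation, so V_0 = 16.7335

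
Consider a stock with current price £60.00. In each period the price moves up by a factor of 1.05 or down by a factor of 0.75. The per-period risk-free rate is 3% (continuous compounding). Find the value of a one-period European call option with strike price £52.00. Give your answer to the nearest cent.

£9.98

Risk-neutral probability p = (e^0.03 − 0.75)/(1.05 − 0.75) = 0.2805/0.3000 = 0.9348
Terminal stock prices: S_u = 63, S_d = 45
Terminal payoffs (S − K): max(11, 0) = 11, max(-7, 0) = 0
Node 0 (S = 60): V_0 = e^(−0.03)·[0.9348·11.0000 + 0.0652·0.0000] = 9.9794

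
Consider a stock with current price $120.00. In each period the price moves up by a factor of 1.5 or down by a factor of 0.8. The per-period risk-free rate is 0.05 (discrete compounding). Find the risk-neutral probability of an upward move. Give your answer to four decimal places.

Risk-neutral probability p = (1 + 0.05 − 0.8)/(1.5 − 0.8) = 0.2500/0.7000 = 0.3571

p = 0.3571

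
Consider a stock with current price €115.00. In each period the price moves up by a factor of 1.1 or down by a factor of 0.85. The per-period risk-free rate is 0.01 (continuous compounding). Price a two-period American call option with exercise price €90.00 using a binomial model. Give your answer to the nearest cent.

Risk-neutral probability p = (e^0.01 − 0.85)/(1.1 − 0.85) = 0.1601/0.2500 = 0.6402
Terminal stock prices: S_uu = 139.2, S_ud = 107.5, S_dd = 83.09
Terminal payoffs (S − K): max(49.15, 0) = 49.15, max(17.53, 0) = 17.53, max(-6.913, 0) = 0
Node u (S = 126.5): continuation = e^(−0.01)·[0.6402·49.1500 + 0.3598·17.5250] = 37.3955; exercise value = 36.5000 ≤ continuation, so V_u = 37.3955
Node d (S = 97.75): continuation = e^(−0.01)·[0.6402·17.5250 + 0.3598·0.0000] = 11.1079; exercise value = 7.7500 ≤ continuation, so V_d = 11.1079
Node 0 (S = 115): continuation = e^(−0.01)·[0.6402·37.3955 + 0.3598·11.1079] = 27.6593; exercise value = 25.0000 ≤ continuation, so V_0 = 27.6593

€27.66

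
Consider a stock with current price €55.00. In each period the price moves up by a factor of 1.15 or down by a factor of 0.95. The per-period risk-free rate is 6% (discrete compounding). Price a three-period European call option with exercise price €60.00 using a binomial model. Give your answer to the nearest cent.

Risk-neutral probability p = (1 + 0.06 − 0.95)/(1.15 − 0.95) = 0.1100/0.2000 = 0.5500
Terminal stock prices: S_uuu = 83.65, S_uud = 69.1, S_udd = 57.08, S_ddd = 47.16
Terminal payoffs (S − K): max(23.65, 0) = 23.65, max(9.101, 0) = 9.101, max(-2.917, 0) = 0, max(-12.84, 0) = 0
Node uu (S = 72.74): V_uu = 1/1.06·[0.5500·23.6481 + 0.4500·9.1006] = 16.1337
Node ud (S = 60.09): V_ud = 1/1.06·[0.5500·9.1006 + 0.4500·0.0000] = 4.7220
Node dd (S = 49.64): V_dd = 1/1.06·[0.5500·0.0000 + 0.4500·0.0000] = 0.0000
Node u (S = 63.25): V_u = 1/1.06·[0.5500·16.1337 + 0.4500·4.7220] = 10.3759
Node d (S = 52.25): V_d = 1/1.06·[0.5500·4.7220 + 0.4500·0.0000] = 2.4501
Node 0 (S = 55): V_0 = 1/1.06·[0.5500·10.3759 + 0.4500·2.4501] = 6.4239

€6.42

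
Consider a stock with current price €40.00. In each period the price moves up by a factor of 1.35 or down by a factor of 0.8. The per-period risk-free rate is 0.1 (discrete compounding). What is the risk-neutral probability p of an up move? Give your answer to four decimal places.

Risk-neutral probability p = (1 + 0.1 − 0.8)/(1.35 − 0.8) = 0.3000/0.5500 = 0.5455

p = 0.5455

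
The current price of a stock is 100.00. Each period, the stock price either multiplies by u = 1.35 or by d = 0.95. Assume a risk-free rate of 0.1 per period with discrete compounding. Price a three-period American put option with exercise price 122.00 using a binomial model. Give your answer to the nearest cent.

22.00

Risk-neutral probability p = (1 + 0.1 − 0.95)/(1.35 − 0.95) = 0.1500/0.4000 = 0.3750
Terminal stock prices: S_uuu = 246, S_uud = 173.1, S_udd = 121.8, S_ddd = 85.74
Terminal payoffs (K − S): max(-124, 0) = 0, max(-51.14, 0) = 0, max(0.1625, 0) = 0.1625, max(36.26, 0) = 36.26
Node uu (S = 182.3): continuation = 1/1.1·[0.3750·0.0000 + 0.6250·0.0000] = 0.0000; exercise value = 0.0000 ≤ continuation, so V_uu = 0.0000
Node ud (S = 128.2): continuation = 1/1.1·[0.3750·0.0000 + 0.6250·0.1625] = 0.0923; exercise value = 0.0000 ≤ continuation, so V_ud = 0.0923
Node dd (S = 90.25): continuation = 1/1.1·[0.3750·0.1625 + 0.6250·36.2625] = 20.6591; exercise value = 31.7500 > continuation, so V_dd = 31.7500 (exercise)
Node u (S = 135): continuation = 1/1.1·[0.3750·0.0000 + 0.6250·0.0923] = 0.0525; exercise value = 0.0000 ≤ continuation, so V_u = 0.0525
Node d (S = 95): continuation = 1/1.1·[0.3750·0.0923 + 0.6250·31.7500] = 18.0712; exercise value = 27.0000 > continuation, so V_d = 27.0000 (exercise)
Node 0 (S = 100): continuation = 1/1.1·[0.3750·0.0525 + 0.6250·27.0000] = 15.3588; exercise value = 22.0000 > continuation, so V_0 = 22.0000 (exercise)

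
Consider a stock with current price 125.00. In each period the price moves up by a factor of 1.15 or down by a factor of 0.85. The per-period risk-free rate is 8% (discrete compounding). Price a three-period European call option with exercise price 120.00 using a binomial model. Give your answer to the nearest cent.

Risk-neutral probability p = (1 + 0.08 − 0.85)/(1.15 − 0.85) = 0.2300/0.3000 = 0.7667
Terminal stock prices: S_uuu = 190.1, S_uud = 140.5, S_udd = 103.9, S_ddd = 76.77
Terminal payoffs (S − K): max(70.11, 0) = 70.11, max(20.52, 0) = 20.52, max(-16.14, 0) = 0, max(-43.23, 0) = 0
Node uu (S = 165.3): V_uu = 1/1.08·[0.7667·70.1094 + 0.2333·20.5156] = 54.2014
Node ud (S = 122.2): V_ud = 1/1.08·[0.7667·20.5156 + 0.2333·0.0000] = 14.5636
Node dd (S = 90.31): V_dd = 1/1.08·[0.7667·0.0000 + 0.2333·0.0000] = 0.0000
Node u (S = 143.8): V_u = 1/1.08·[0.7667·54.2014 + 0.2333·14.5636] = 41.6227
Node d (S = 106.2): V_d = 1/1.08·[0.7667·14.5636 + 0.2333·0.0000] = 10.3383
Node 0 (S = 125): V_0 = 1/1.08·[0.7667·41.6227 + 0.2333·10.3383] = 31.7806

31.78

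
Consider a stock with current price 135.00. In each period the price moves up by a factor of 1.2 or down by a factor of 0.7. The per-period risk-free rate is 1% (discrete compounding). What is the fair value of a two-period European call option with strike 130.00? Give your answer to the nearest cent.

24.27

Risk-neutral probability p = (1 + 0.01 − 0.7)/(1.2 − 0.7) = 0.3100/0.5000 = 0.6200
Terminal stock prices: S_uu = 194.4, S_ud = 113.4, S_dd = 66.15
Terminal payoffs (S − K): max(64.4, 0) = 64.4, max(-16.6, 0) = 0, max(-63.85, 0) = 0
Node u (S = 162): V_u = 1/1.01·[0.6200·64.4000 + 0.3800·0.0000] = 39.5327
Node d (S = 94.5): V_d = 1/1.01·[0.6200·0.0000 + 0.3800·0.0000] = 0.0000
Node 0 (S = 135): V_0 = 1/1.01·[0.6200·39.5327 + 0.3800·0.0000] = 24.2676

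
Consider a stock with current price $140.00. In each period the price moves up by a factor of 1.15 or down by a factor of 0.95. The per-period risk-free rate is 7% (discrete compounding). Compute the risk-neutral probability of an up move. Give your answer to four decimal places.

Risk-neutral probability p = (1 + 0.07 − 0.95)/(1.15 − 0.95) = 0.1200/0.2000 = 0.6000

p = 0.6000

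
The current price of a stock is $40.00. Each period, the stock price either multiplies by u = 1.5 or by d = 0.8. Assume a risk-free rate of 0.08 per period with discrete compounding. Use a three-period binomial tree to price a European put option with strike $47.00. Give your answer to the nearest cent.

Risk-neutral probability p = (1 + 0.08 − 0.8)/(1.5 − 0.8) = 0.2800/0.7000 = 0.4000
Terminal stock prices: S_uuu = 135, S_uud = 72, S_udd = 38.4, S_ddd = 20.48
Terminal payoffs (K − S): max(-88, 0) = 0, max(-25, 0) = 0, max(8.6, 0) = 8.6, max(26.52, 0) = 26.52
Node uu (S = 90): V_uu = 1/1.08·[0.4000·0.0000 + 0.6000·0.0000] = 0.0000
Node ud (S = 48): V_ud = 1/1.08·[0.4000·0.0000 + 0.6000·8.6000] = 4.7778
Node dd (S = 25.6): V_dd = 1/1.08·[0.4000·8.6000 + 0.6000·26.5200] = 17.9185
Node u (S = 60): V_u = 1/1.08·[0.4000·0.0000 + 0.6000·4.7778] = 2.6543
Node d (S = 32): V_d = 1/1.08·[0.4000·4.7778 + 0.6000·17.9185] = 11.7243
Node 0 (S = 40): V_0 = 1/1.08·[0.4000·2.6543 + 0.6000·11.7243] = 7.4966

$7.50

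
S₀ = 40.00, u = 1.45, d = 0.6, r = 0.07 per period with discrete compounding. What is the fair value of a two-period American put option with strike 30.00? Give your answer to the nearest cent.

2.72

Risk-neutral probability p = (1 + 0.07 − 0.6)/(1.45 − 0.6) = 0.4700/0.8500 = 0.5529
Terminal stock prices: S_uu = 84.1, S_ud = 34.8, S_dd = 14.4
Terminal payoffs (K − S): max(-54.1, 0) = 0, max(-4.8, 0) = 0, max(15.6, 0) = 15.6
Node u (S = 58): continuation = 1/1.07·[0.5529·0.0000 + 0.4471·0.0000] = 0.0000; exercise value = 0.0000 ≤ continuation, so V_u = 0.0000
Node d (S = 24): continuation = 1/1.07·[0.5529·0.0000 + 0.4471·15.6000] = 6.5179; exercise value = 6.0000 ≤ continuation, so V_d = 6.5179
Node 0 (S = 40): continuation = 1/1.07·[0.5529·0.0000 + 0.4471·6.5179] = 2.7232; exercise value = 0.0000 ≤ continuation, so V_0 = 2.7232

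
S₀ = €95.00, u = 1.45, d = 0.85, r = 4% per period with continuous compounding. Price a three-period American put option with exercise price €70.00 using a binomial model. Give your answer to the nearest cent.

€3.28

Risk-neutral probability p = (e^0.04 − 0.85)/(1.45 − 0.85) = 0.1908/0.6000 = 0.3180
Terminal stock prices: S_uuu = 289.6, S_uud = 169.8, S_udd = 99.52, S_ddd = 58.34
Terminal payoffs (K − S): max(-219.6, 0) = 0, max(-99.78, 0) = 0, max(-29.52, 0) = 0, max(11.66, 0) = 11.66
Node uu (S = 199.7): continuation = e^(−0.04)·[0.3180·0.0000 + 0.6820·0.0000] = 0.0000; exercise value = 0.0000 ≤ continuation, so V_uu = 0.0000
Node ud (S = 117.1): continuation = e^(−0.04)·[0.3180·0.0000 + 0.6820·0.0000] = 0.0000; exercise value = 0.0000 ≤ continuation, so V_ud = 0.0000
Node dd (S = 68.64): continuation = e^(−0.04)·[0.3180·0.0000 + 0.6820·11.6581] = 7.6389; exercise value = 1.3625 ≤ continuation, so V_dd = 7.6389
Node u (S = 137.8): continuation = e^(−0.04)·[0.3180·0.0000 + 0.6820·0.0000] = 0.0000; exercise value = 0.0000 ≤ continuation, so V_u = 0.0000
Node d (S = 80.75): continuation = e^(−0.04)·[0.3180·0.0000 + 0.6820·7.6389] = 5.0053; exercise value = 0.0000 ≤ continuation, so V_d = 5.0053
Node 0 (S = 95): continuation = e^(−0.04)·[0.3180·0.0000 + 0.6820·5.0053] = 3.2797; exercise value = 0.0000 ≤ continuation, so V_0 = 3.2797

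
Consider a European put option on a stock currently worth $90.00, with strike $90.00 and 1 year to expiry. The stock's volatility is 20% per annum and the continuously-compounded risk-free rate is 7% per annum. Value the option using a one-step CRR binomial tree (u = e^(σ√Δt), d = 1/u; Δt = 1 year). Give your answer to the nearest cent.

$5.62

CRR parameters: u = e^(σ√Δt) = e^(0.2·√1) = 1.2214, d = 1/u = 0.8187
Per-period rate: rΔt = 0.07·1 = 0.07, so R = e^0.07 = 1.0725
Risk-neutral probability p = (e^0.07 − 0.8187)/(1.2214 − 0.8187) = 0.2538/0.4027 = 0.6302
Terminal stock prices: S_u = 109.9, S_d = 73.69
Terminal payoffs (K − S): max(-19.93, 0) = 0, max(16.31, 0) = 16.31
Node 0 (S = 90): V_0 = e^(−0.07)·[0.6302·0.0000 + 0.3698·16.3142] = 5.6246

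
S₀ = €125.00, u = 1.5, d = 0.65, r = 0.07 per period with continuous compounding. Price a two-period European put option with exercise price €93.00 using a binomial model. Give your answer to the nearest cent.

Risk-neutral probability p = (e^0.07 − 0.65)/(1.5 − 0.65) = 0.4225/0.8500 = 0.4971
Terminal stock prices: S_uu = 281.2, S_ud = 121.9, S_dd = 52.81
Terminal payoffs (K − S): max(-188.2, 0) = 0, max(-28.88, 0) = 0, max(40.19, 0) = 40.19
Node u (S = 187.5): V_u = e^(−0.07)·[0.4971·0.0000 + 0.5029·0.0000] = 0.0000
Node d (S = 81.25): V_d = e^(−0.07)·[0.4971·0.0000 + 0.5029·40.1875] = 18.8451
Node 0 (S = 125): V_0 = e^(−0.07)·[0.4971·0.0000 + 0.5029·18.8451] = 8.8371

€8.84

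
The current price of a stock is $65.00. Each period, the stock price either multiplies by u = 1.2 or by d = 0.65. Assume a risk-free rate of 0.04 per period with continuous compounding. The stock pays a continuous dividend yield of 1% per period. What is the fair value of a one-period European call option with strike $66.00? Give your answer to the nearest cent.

Per-period risk-free factor R = e^0.04 = 1.0408; dividend-adjusted growth = e^(0.04−0.01) = 1.0305.
Risk-neutral probability p = (1.0305 − 0.65)/(1.2 − 0.65) = 0.3805/0.5500 = 0.6917
Terminal stock prices: S_u = 78, S_d = 42.25
Terminal payoffs (S − K): max(12, 0) = 12, max(-23.75, 0) = 0
Node 0 (S = 65): V_0 = e^(−0.04)·[0.6917·12.0000 + 0.3083·0.0000] = 7.9753

$7.98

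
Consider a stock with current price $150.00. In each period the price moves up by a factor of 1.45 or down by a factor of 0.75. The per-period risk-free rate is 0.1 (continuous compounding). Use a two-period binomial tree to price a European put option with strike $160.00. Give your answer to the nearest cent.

$15.03

Risk-neutral probability p = (e^0.1 − 0.75)/(1.45 − 0.75) = 0.3552/0.7000 = 0.5074
Terminal stock prices: S_uu = 315.4, S_ud = 163.1, S_dd = 84.38
Terminal payoffs (K − S): max(-155.4, 0) = 0, max(-3.125, 0) = 0, max(75.62, 0) = 75.62
Node u (S = 217.5): V_u = e^(−0.1)·[0.5074·0.0000 + 0.4926·0.0000] = 0.0000
Node d (S = 112.5): V_d = e^(−0.1)·[0.5074·0.0000 + 0.4926·75.6250] = 33.7087
Node 0 (S = 150): V_0 = e^(−0.1)·[0.5074·0.0000 + 0.4926·33.7087] = 15.0251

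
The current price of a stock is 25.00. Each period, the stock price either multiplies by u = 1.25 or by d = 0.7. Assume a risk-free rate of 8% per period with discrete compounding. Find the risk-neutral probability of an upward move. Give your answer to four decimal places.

Risk-neutral probability p = (1 + 0.08 − 0.7)/(1.25 − 0.7) = 0.3800/0.5500 = 0.6909

p = 0.6909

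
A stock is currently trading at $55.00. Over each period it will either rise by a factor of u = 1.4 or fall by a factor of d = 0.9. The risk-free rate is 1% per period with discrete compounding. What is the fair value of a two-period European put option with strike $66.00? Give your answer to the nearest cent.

$12.79

Risk-neutral probability p = (1 + 0.01 − 0.9)/(1.4 − 0.9) = 0.1100/0.5000 = 0.2200
Terminal stock prices: S_uu = 107.8, S_ud = 69.3, S_dd = 44.55
Terminal payoffs (K − S): max(-41.8, 0) = 0, max(-3.3, 0) = 0, max(21.45, 0) = 21.45
Node u (S = 77): V_u = 1/1.01·[0.2200·0.0000 + 0.7800·0.0000] = 0.0000
Node d (S = 49.5): V_d = 1/1.01·[0.2200·0.0000 + 0.7800·21.4500] = 16.5653
Node 0 (S = 55): V_0 = 1/1.01·[0.2200·0.0000 + 0.7800·16.5653] = 12.7930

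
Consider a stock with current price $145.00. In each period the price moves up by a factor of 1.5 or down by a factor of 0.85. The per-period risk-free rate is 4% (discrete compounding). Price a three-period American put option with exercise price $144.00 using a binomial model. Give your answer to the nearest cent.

$18.17

Risk-neutral probability p = (1 + 0.04 − 0.85)/(1.5 − 0.85) = 0.1900/0.6500 = 0.2923
Terminal stock prices: S_uuu = 489.4, S_uud = 277.3, S_udd = 157.1, S_ddd = 89.05
Terminal payoffs (K − S): max(-345.4, 0) = 0, max(-133.3, 0) = 0, max(-13.14, 0) = 0, max(54.95, 0) = 54.95
Node uu (S = 326.2): continuation = 1/1.04·[0.2923·0.0000 + 0.7077·0.0000] = 0.0000; exercise value = 0.0000 ≤ continuation, so V_uu = 0.0000
Node ud (S = 184.9): continuation = 1/1.04·[0.2923·0.0000 + 0.7077·0.0000] = 0.0000; exercise value = 0.0000 ≤ continuation, so V_ud = 0.0000
Node dd (S = 104.8): continuation = 1/1.04·[0.2923·0.0000 + 0.7077·54.9519] = 37.3933; exercise value = 39.2375 > continuation, so V_dd = 39.2375 (exercise)
Node u (S = 217.5): continuation = 1/1.04·[0.2923·0.0000 + 0.7077·0.0000] = 0.0000; exercise value = 0.0000 ≤ continuation, so V_u = 0.0000
Node d (S = 123.2): continuation = 1/1.04·[0.2923·0.0000 + 0.7077·39.2375] = 26.7001; exercise value = 20.7500 ≤ continuation, so V_d = 26.7001
Node 0 (S = 145): continuation = 1/1.04·[0.2923·0.0000 + 0.7077·26.7001] = 18.1687; exercise value = 0.0000 ≤ continuation, so V_0 = 18.1687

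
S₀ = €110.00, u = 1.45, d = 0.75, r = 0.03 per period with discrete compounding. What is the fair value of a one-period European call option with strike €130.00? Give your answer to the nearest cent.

€11.46

Risk-neutral probability p = (1 + 0.03 − 0.75)/(1.45 − 0.75) = 0.2800/0.7000 = 0.4000
Terminal stock prices: S_u = 159.5, S_d = 82.5
Terminal payoffs (S − K): max(29.5, 0) = 29.5, max(-47.5, 0) = 0
Node 0 (S = 110): V_0 = 1/1.03·[0.4000·29.5000 + 0.6000·0.0000] = 11.4563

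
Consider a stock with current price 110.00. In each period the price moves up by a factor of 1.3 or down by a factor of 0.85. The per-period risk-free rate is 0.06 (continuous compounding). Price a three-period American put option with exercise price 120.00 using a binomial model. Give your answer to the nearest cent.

Risk-neutral probability p = (e^0.06 − 0.85)/(1.3 − 0.85) = 0.2118/0.4500 = 0.4707
Terminal stock prices: S_uuu = 241.7, S_uud = 158, S_udd = 103.3, S_ddd = 67.55
Terminal payoffs (K − S): max(-121.7, 0) = 0, max(-38.02, 0) = 0, max(16.68, 0) = 16.68, max(52.45, 0) = 52.45
Node uu (S = 185.9): continuation = e^(−0.06)·[0.4707·0.0000 + 0.5293·0.0000] = 0.0000; exercise value = 0.0000 ≤ continuation, so V_uu = 0.0000
Node ud (S = 121.5): continuation = e^(−0.06)·[0.4707·0.0000 + 0.5293·16.6825] = 8.3151; exercise value = 0.0000 ≤ continuation, so V_ud = 8.3151
Node dd (S = 79.47): continuation = e^(−0.06)·[0.4707·16.6825 + 0.5293·52.4463] = 33.5367; exercise value = 40.5250 > continuation, so V_dd = 40.5250 (exercise)
Node u (S = 143): continuation = e^(−0.06)·[0.4707·0.0000 + 0.5293·8.3151] = 4.1445; exercise value = 0.0000 ≤ continuation, so V_u = 4.1445
Node d (S = 93.5): continuation = e^(−0.06)·[0.4707·8.3151 + 0.5293·40.5250] = 23.8853; exercise value = 26.5000 > continuation, so V_d = 26.5000 (exercise)
Node 0 (S = 110): continuation = e^(−0.06)·[0.4707·4.1445 + 0.5293·26.5000] = 15.0458; exercise value = 10.0000 ≤ continuation, so V_0 = 15.0458

15.05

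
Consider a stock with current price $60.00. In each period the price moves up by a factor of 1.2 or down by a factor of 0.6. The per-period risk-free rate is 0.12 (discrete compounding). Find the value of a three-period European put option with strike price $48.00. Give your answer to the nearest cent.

$0.79

Risk-neutral probability p = (1 + 0.12 − 0.6)/(1.2 − 0.6) = 0.5200/0.6000 = 0.8667
Terminal stock prices: S_uuu = 103.7, S_uud = 51.84, S_udd = 25.92, S_ddd = 12.96
Terminal payoffs (K − S): max(-55.68, 0) = 0, max(-3.84, 0) = 0, max(22.08, 0) = 22.08, max(35.04, 0) = 35.04
Node uu (S = 86.4): V_uu = 1/1.12·[0.8667·0.0000 + 0.1333·0.0000] = 0.0000
Node ud (S = 43.2): V_ud = 1/1.12·[0.8667·0.0000 + 0.1333·22.0800] = 2.6286
Node dd (S = 21.6): V_dd = 1/1.12·[0.8667·22.0800 + 0.1333·35.0400] = 21.2571
Node u (S = 72): V_u = 1/1.12·[0.8667·0.0000 + 0.1333·2.6286] = 0.3129
Node d (S = 36): V_d = 1/1.12·[0.8667·2.6286 + 0.1333·21.2571] = 4.5646
Node 0 (S = 60): V_0 = 1/1.12·[0.8667·0.3129 + 0.1333·4.5646] = 0.7856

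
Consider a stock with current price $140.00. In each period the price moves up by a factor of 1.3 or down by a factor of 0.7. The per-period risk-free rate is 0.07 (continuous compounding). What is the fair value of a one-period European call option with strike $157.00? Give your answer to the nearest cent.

Risk-neutral probability p = (e^0.07 − 0.7)/(1.3 − 0.7) = 0.3725/0.6000 = 0.6208
Terminal stock prices: S_u = 182, S_d = 98
Terminal payoffs (S − K): max(25, 0) = 25, max(-59, 0) = 0
Node 0 (S = 140): V_0 = e^(−0.07)·[0.6208·25.0000 + 0.3792·0.0000] = 14.4718

$14.47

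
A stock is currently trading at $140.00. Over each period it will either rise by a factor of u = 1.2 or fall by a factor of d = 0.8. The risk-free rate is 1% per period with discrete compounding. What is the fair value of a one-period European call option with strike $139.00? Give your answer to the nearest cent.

Risk-neutral probability p = (1 + 0.01 − 0.8)/(1.2 − 0.8) = 0.2100/0.4000 = 0.5250
Terminal stock prices: S_u = 168, S_d = 112
Terminal payoffs (S − K): max(29, 0) = 29, max(-27, 0) = 0
Node 0 (S = 140): V_0 = 1/1.01·[0.5250·29.0000 + 0.4750·0.0000] = 15.0743

$15.07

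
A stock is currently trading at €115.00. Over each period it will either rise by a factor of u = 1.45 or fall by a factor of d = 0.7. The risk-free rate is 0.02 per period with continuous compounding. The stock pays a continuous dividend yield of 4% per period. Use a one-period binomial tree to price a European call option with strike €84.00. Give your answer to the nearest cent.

Per-period risk-free factor R = e^0.02 = 1.0202; dividend-adjusted growth = e^(0.02−0.04) = 0.9802.
Risk-neutral probability p = (0.9802 − 0.7)/(1.45 − 0.7) = 0.2802/0.7500 = 0.3736
Terminal stock prices: S_u = 166.8, S_d = 80.5
Terminal payoffs (S − K): max(82.75, 0) = 82.75, max(-3.5, 0) = 0
Node 0 (S = 115): V_0 = e^(−0.02)·[0.3736·82.7500 + 0.6264·0.0000] = 30.3031

€30.30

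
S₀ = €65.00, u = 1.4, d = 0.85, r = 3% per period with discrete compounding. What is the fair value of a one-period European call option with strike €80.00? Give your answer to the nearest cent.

Risk-neutral probability p = (1 + 0.03 − 0.85)/(1.4 − 0.85) = 0.1800/0.5500 = 0.3273
Terminal stock prices: S_u = 91, S_d = 55.25
Terminal payoffs (S − K): max(11, 0) = 11, max(-24.75, 0) = 0
Node 0 (S = 65): V_0 = 1/1.03·[0.3273·11.0000 + 0.6727·0.0000] = 3.4951

€3.50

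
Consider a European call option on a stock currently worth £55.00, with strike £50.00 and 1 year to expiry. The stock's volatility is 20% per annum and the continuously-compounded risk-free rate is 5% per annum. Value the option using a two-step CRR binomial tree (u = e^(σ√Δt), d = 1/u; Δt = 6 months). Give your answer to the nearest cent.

CRR parameters: u = e^(σ√Δt) = e^(0.2·√0.5) = 1.1519, d = 1/u = 0.8681
Per-period rate: rΔt = 0.05·0.5 = 0.025, so R = e^0.025 = 1.0253
Risk-neutral probability p = (e^0.025 − 0.8681)/(1.1519 − 0.8681) = 0.1572/0.2838 = 0.5539
Terminal stock prices: S_uu = 72.98, S_ud = 55, S_dd = 41.45
Terminal payoffs (S − K): max(22.98, 0) = 22.98, max(5, 0) = 5, max(-8.55, 0) = 0
Node u (S = 63.36): V_u = e^(−0.025)·[0.5539·22.9793 + 0.4461·5.0000] = 14.5895
Node d (S = 47.75): V_d = e^(−0.025)·[0.5539·5.0000 + 0.4461·0.0000] = 2.7012
Node 0 (S = 55): V_0 = e^(−0.025)·[0.5539·14.5895 + 0.4461·2.7012] = 9.0570

£9.06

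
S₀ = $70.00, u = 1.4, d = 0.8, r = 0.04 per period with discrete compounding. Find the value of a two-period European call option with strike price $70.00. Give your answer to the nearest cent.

Risk-neutral probability p = (1 + 0.04 − 0.8)/(1.4 − 0.8) = 0.2400/0.6000 = 0.4000
Terminal stock prices: S_uu = 137.2, S_ud = 78.4, S_dd = 44.8
Terminal payoffs (S − K): max(67.2, 0) = 67.2, max(8.4, 0) = 8.4, max(-25.2, 0) = 0
Node u (S = 98): V_u = 1/1.04·[0.4000·67.2000 + 0.6000·8.4000] = 30.6923
Node d (S = 56): V_d = 1/1.04·[0.4000·8.4000 + 0.6000·0.0000] = 3.2308
Node 0 (S = 70): V_0 = 1/1.04·[0.4000·30.6923 + 0.6000·3.2308] = 13.6686

$13.67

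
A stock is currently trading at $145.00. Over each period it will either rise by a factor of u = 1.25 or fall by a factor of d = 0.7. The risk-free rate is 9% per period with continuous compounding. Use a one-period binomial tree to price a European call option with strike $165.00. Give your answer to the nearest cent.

$10.64

Risk-neutral probability p = (e^0.09 − 0.7)/(1.25 − 0.7) = 0.3942/0.5500 = 0.7167
Terminal stock prices: S_u = 181.2, S_d = 101.5
Terminal payoffs (S − K): max(16.25, 0) = 16.25, max(-63.5, 0) = 0
Node 0 (S = 145): V_0 = e^(−0.09)·[0.7167·16.2500 + 0.2833·0.0000] = 10.6437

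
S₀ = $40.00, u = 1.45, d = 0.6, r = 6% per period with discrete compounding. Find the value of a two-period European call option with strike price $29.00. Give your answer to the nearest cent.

Risk-neutral probability p = (1 + 0.06 − 0.6)/(1.45 − 0.6) = 0.4600/0.8500 = 0.5412
Terminal stock prices: S_uu = 84.1, S_ud = 34.8, S_dd = 14.4
Terminal payoffs (S − K): max(55.1, 0) = 55.1, max(5.8, 0) = 5.8, max(-14.6, 0) = 0
Node u (S = 58): V_u = 1/1.06·[0.5412·55.1000 + 0.4588·5.8000] = 30.6415
Node d (S = 24): V_d = 1/1.06·[0.5412·5.8000 + 0.4588·0.0000] = 2.9612
Node 0 (S = 40): V_0 = 1/1.06·[0.5412·30.6415 + 0.4588·2.9612] = 16.9256

$16.93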